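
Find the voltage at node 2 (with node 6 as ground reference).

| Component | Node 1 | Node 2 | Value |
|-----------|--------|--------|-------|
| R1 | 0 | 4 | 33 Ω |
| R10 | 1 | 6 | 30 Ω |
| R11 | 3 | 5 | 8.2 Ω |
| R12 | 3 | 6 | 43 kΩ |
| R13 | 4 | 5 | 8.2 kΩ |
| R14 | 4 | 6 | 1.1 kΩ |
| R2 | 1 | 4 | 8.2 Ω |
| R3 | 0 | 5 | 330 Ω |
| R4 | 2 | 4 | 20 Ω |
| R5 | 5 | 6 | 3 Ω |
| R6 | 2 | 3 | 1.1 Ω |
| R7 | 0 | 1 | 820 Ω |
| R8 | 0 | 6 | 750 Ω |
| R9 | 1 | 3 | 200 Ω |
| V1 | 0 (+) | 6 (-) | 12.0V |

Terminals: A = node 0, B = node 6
Nodal analysis, taking node 6 as the 0 V reference.
Source V1 fixes V_0 = 12 V.
KCL at each unknown node (sum of currents leaving = 0; resistances in Ω):
  Node 1: (V_1 - V_4)/8.2 + (V_1 - 12)/820 + (V_1 - V_3)/200 + (V_1 - 0)/30 = 0
  Node 2: (V_2 - V_4)/20 + (V_2 - V_3)/1.1 = 0
  Node 3: (V_3 - V_2)/1.1 + (V_3 - V_1)/200 + (V_3 - V_5)/8.2 + (V_3 - 0)/43000 = 0
  Node 4: (V_4 - 12)/33 + (V_4 - V_1)/8.2 + (V_4 - V_2)/20 + (V_4 - V_5)/8200 + (V_4 - 0)/1100 = 0
  Node 5: (V_5 - 12)/330 + (V_5 - 0)/3 + (V_5 - V_3)/8.2 + (V_5 - V_4)/8200 = 0
Collecting terms (coefficients in siemens):
  0.1615·V_1 - 0.005·V_3 - 0.122·V_4 = 0.01463
  0.9591·V_2 - 0.9091·V_3 - 0.05·V_4 = 0
  1.036·V_3 - 0.005·V_1 - 0.9091·V_2 - 0.122·V_5 = 0
  0.2033·V_4 - 0.122·V_1 - 0.05·V_2 - 0.000122·V_5 = 0.3636
  0.4584·V_5 - 0.122·V_3 - 0.000122·V_4 = 0.03636
Solving these 5 simultaneous equations (Gaussian elimination) gives:
  V_1 = 3.311 V, V_2 = 1.724 V, V_3 = 1.588 V, V_4 = 4.199 V
  V_5 = 0.5029 V
The requested potential is V_2 = 1.724 V.

Final answer: V_2 = 1.724 V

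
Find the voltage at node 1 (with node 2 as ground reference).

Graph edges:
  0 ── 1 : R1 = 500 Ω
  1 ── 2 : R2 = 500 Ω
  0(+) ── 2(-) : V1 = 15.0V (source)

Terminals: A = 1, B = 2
Nodal analysis, taking node 2 as the 0 V reference.
Source V1 fixes V_0 = 15 V.
KCL at each unknown node (sum of currents leaving = 0; resistances in Ω):
  Node 1: (V_1 - 15)/500 + (V_1 - 0)/500 = 0
Collecting terms: 0.004 × V_1 = 0.03  =>  V_1 = 7.5 V
The requested potential is V_1 = 7.5 V.

Final answer: V_1 = 7.5 V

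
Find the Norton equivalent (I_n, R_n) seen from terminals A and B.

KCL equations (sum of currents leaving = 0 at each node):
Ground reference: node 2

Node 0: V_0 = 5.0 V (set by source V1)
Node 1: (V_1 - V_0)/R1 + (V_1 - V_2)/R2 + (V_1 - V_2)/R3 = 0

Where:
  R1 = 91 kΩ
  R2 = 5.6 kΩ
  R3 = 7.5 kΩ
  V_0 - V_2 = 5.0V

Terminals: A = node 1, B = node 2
Find the Thévenin equivalent first; then I_n = V_th/R_th and R_n = R_th.
Step 1 — V_th is the open-circuit voltage V_A - V_B (nothing connected across the terminals).
Nodal analysis, taking node 2 as the 0 V reference.
Source V1 fixes V_0 = 5 V.
KCL at each unknown node (sum of currents leaving = 0; resistances in Ω):
  Node 1: (V_1 - 5)/91000 + (V_1 - 0)/5600 + (V_1 - 0)/7500 = 0
Collecting terms: 0.0003229 × V_1 = 0.00005495  =>  V_1 = 0.1702 V
V_th = V_1 - V_2 = 0.1702 - 0 = 0.1702 V
Step 2 — R_th: zero the source — replace V1 by a short circuit (node 2 merges into node 0) — and find the resistance seen between A (node 1) and B (node 0).
Reduce the network between node 1 (A) and node 0 (B) by series/parallel combination:
  Rp1 = R1 ‖ R2 ‖ R3 (parallel, all between nodes 0 and 1) = 1/(1/91000 + 1/5600 + 1/7500) = 3097 Ω
R_th = 3.097 kΩ
I_n = V_th/R_th = 0.1702/3097 = 0.00005495 A, and R_n = R_th = 3.097 kΩ

Final answer: I_n = 5.495e-05 A, R_n = 3.097 kΩ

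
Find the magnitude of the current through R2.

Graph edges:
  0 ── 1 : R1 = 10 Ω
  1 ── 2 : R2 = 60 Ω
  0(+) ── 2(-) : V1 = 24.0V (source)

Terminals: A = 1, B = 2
Nodal analysis, taking node 2 as the 0 V reference.
Source V1 fixes V_0 = 24 V.
KCL at each unknown node (sum of currents leaving = 0; resistances in Ω):
  Node 1: (V_1 - 24)/10 + (V_1 - 0)/60 = 0
Collecting terms: 0.1167 × V_1 = 2.4  =>  V_1 = 20.57 V
I_R2 = (V_1 - V_2)/R2 = (20.57 - 0)/60 = 0.3429 A
|I_R2| = 0.3429 A

Final answer: |I_R2| = 0.3429 A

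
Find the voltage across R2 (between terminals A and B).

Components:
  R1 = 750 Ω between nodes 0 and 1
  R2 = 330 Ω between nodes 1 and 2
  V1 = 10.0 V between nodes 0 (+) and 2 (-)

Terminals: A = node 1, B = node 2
R1 and R2 are in series across V1 (node 0 → node 1 → node 2), and the output A–B is taken across R2, so this is a voltage divider.
Series current: I = V1/(R1 + R2) = 10/(750 + 330) = 10/1080 = 0.009259 A
V_R2 = I × R2 = V1 × R2/(R1 + R2) = 10 × 330/1080 = 3.056 V

Final answer: 3.056 V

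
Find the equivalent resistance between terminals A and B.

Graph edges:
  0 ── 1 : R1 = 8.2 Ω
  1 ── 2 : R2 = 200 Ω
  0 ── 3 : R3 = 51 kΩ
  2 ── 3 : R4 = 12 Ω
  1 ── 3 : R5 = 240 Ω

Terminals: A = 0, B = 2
The network is not a plain series/parallel combination. Inject a 1 A test current into terminal A (node 0) and return it from terminal B (node 2); then R_eq = V_A / (1 A).
Nodal analysis, taking node 2 as the 0 V reference.
Current source I_test pushes 1 A into node 0 and draws it out of node 2.
KCL at each unknown node (sum of currents leaving = 0; resistances in Ω):
  Node 0: (V_0 - V_1)/8.2 + (V_0 - V_3)/51000 - 1 = 0
  Node 1: (V_1 - V_0)/8.2 + (V_1 - 0)/200 + (V_1 - V_3)/240 = 0
  Node 3: (V_3 - V_0)/51000 + (V_3 - V_1)/240 + (V_3 - 0)/12 = 0
Collecting terms (coefficients in siemens):
  0.122·V_0 - 0.122·V_1 - 0.00001961·V_3 = 1
  0.1311·V_1 - 0.122·V_0 - 0.004167·V_3 = 0
  0.08752·V_3 - 0.00001961·V_0 - 0.004167·V_1 = 0
Solving these 3 simultaneous equations (Gaussian elimination) gives:
  V_0 = 119.4 V, V_1 = 111.3 V, V_3 = 5.324 V
R_eq = V_0 / 1 A = 119.4 Ω

Final answer: 119.4 Ω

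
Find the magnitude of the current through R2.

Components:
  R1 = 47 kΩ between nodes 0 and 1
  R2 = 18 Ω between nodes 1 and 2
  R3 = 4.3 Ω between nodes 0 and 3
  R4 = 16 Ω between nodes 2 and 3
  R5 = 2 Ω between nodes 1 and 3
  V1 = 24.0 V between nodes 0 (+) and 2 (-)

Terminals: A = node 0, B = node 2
Nodal analysis, taking node 2 as the 0 V reference.
Source V1 fixes V_0 = 24 V.
KCL at each unknown node (sum of currents leaving = 0; resistances in Ω):
  Node 1: (V_1 - 24)/47000 + (V_1 - 0)/18 + (V_1 - V_3)/2 = 0
  Node 3: (V_3 - 24)/4.3 + (V_3 - 0)/16 + (V_3 - V_1)/2 = 0
Collecting terms (coefficients in siemens):
  0.5556·V_1 - 0.5·V_3 = 0.0005106
  0.7951·V_3 - 0.5·V_1 = 5.581
Determinant D = (0.5556)(0.7951) - (-0.5)(-0.5) = 0.1917
V_1 = [(0.0005106)(0.7951) - (-0.5)(5.581)]/D = 14.56 V
V_3 = [(0.5556)(5.581) - (0.0005106)(-0.5)]/D = 16.18 V
I_R2 = (V_1 - V_2)/R2 = (14.56 - 0)/18 = 0.8088 A
|I_R2| = 0.8088 A

Final answer: |I_R2| = 0.8088 A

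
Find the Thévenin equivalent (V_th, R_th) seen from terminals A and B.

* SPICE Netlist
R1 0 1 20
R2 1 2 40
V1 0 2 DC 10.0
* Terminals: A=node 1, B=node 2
Step 1 — V_th is the open-circuit voltage V_A - V_B (nothing connected across the terminals).
Nodal analysis, taking node 2 as the 0 V reference.
Source V1 fixes V_0 = 10 V.
KCL at each unknown node (sum of currents leaving = 0; resistances in Ω):
  Node 1: (V_1 - 10)/20 + (V_1 - 0)/40 = 0
Collecting terms: 0.075 × V_1 = 0.5  =>  V_1 = 6.667 V
V_th = V_1 - V_2 = 6.667 - 0 = 6.667 V
Step 2 — R_th: zero the source — replace V1 by a short circuit (node 2 merges into node 0) — and find the resistance seen between A (node 1) and B (node 0).
Reduce the network between node 1 (A) and node 0 (B) by series/parallel combination:
  Rp1 = R1 ‖ R2 (parallel, both between nodes 0 and 1) = 1/(1/20 + 1/40) = 13.33 Ω
R_th = 13.33 Ω

Final answer: V_th = 6.667 V, R_th = 13.33 Ω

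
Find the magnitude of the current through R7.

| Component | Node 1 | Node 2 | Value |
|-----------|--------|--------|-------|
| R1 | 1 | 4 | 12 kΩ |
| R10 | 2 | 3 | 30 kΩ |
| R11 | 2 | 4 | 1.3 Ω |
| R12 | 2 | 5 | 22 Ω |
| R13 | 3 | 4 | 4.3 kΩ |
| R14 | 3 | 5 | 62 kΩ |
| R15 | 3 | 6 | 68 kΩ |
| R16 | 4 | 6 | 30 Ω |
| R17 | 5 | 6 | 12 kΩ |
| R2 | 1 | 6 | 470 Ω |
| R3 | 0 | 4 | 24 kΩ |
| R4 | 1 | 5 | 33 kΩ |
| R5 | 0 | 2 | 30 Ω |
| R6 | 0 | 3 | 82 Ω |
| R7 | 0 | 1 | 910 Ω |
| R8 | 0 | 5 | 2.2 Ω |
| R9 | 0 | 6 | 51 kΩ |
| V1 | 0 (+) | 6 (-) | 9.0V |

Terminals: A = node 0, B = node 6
Nodal analysis, taking node 6 as the 0 V reference.
Source V1 fixes V_0 = 9 V.
KCL at each unknown node (sum of currents leaving = 0; resistances in Ω):
  Node 1: (V_1 - V_4)/12000 + (V_1 - 0)/470 + (V_1 - V_5)/33000 + (V_1 - 9)/910 = 0
  Node 2: (V_2 - 9)/30 + (V_2 - V_3)/30000 + (V_2 - V_4)/1.3 + (V_2 - V_5)/22 = 0
  Node 3: (V_3 - 9)/82 + (V_3 - V_2)/30000 + (V_3 - V_4)/4300 + (V_3 - V_5)/62000 + (V_3 - 0)/68000 = 0
  Node 4: (V_4 - V_1)/12000 + (V_4 - 9)/24000 + (V_4 - V_2)/1.3 + (V_4 - V_3)/4300 + (V_4 - 0)/30 = 0
  Node 5: (V_5 - V_1)/33000 + (V_5 - 9)/2.2 + (V_5 - V_2)/22 + (V_5 - V_3)/62000 + (V_5 - 0)/12000 = 0
Collecting terms (coefficients in siemens):
  0.00334·V_1 - 0.00008333·V_4 - 0.0000303·V_5 = 0.00989
  0.8481·V_2 - 0.00003333·V_3 - 0.7692·V_4 - 0.04545·V_5 = 0.3
  0.01249·V_3 - 0.00003333·V_2 - 0.0002326·V_4 - 0.00001613·V_5 = 0.1098
  0.8029·V_4 - 0.00008333·V_1 - 0.7692·V_2 - 0.0002326·V_3 = 0.000375
  0.5001·V_5 - 0.0000303·V_1 - 0.04545·V_2 - 0.00001613·V_3 = 4.091
Solving these 5 simultaneous equations (Gaussian elimination) gives:
  V_1 = 3.191 V, V_2 = 6.308 V, V_3 = 8.927 V, V_4 = 6.046 V
  V_5 = 8.753 V
I_R7 = (V_0 - V_1)/R7 = (9 - 3.191)/910 = 0.006383 A
|I_R7| = 0.006383 A

Final answer: |I_R7| = 0.006383 A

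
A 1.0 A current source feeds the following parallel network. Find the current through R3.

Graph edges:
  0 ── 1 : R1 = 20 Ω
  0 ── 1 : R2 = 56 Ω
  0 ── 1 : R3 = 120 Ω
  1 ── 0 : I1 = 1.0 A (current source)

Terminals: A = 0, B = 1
All resistors sit directly between nodes 0 and 1, so they are in parallel and share one voltage V; the full source current 1 A splits among them.
1/R_par = 1/20 + 1/56 + 1/120 = 0.07619 S  =>  R_par = 13.12 Ω
V = I × R_par = 1 × 13.12 = 13.12 V
I_R3 = V/R3 = 13.12/120 = 0.1094 A

Final answer: 0.1094 A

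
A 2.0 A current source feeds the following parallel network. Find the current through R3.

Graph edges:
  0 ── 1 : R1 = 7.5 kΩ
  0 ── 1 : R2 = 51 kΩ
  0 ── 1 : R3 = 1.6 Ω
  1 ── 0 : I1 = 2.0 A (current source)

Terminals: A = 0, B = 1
All resistors sit directly between nodes 0 and 1, so they are in parallel and share one voltage V; the full source current 2 A splits among them.
1/R_par = 1/7500 + 1/51000 + 1/1.6 = 0.6252 S  =>  R_par = 1.6 Ω
V = I × R_par = 2 × 1.6 = 3.199 V
I_R3 = V/R3 = 3.199/1.6 = 2 A

Final answer: 2 A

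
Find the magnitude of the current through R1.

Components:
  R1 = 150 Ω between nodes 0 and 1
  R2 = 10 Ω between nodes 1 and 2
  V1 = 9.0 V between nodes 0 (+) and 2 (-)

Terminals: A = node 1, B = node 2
Nodal analysis, taking node 2 as the 0 V reference.
Source V1 fixes V_0 = 9 V.
KCL at each unknown node (sum of currents leaving = 0; resistances in Ω):
  Node 1: (V_1 - 9)/150 + (V_1 - 0)/10 = 0
Collecting terms: 0.1067 × V_1 = 0.06  =>  V_1 = 0.5625 V
I_R1 = (V_0 - V_1)/R1 = (9 - 0.5625)/150 = 0.05625 A
|I_R1| = 0.05625 A

Final answer: |I_R1| = 0.05625 A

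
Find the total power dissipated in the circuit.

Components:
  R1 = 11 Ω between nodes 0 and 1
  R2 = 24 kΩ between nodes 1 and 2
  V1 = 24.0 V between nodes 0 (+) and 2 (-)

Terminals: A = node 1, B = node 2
Nodal analysis, taking node 2 as the 0 V reference.
Source V1 fixes V_0 = 24 V.
KCL at each unknown node (sum of currents leaving = 0; resistances in Ω):
  Node 1: (V_1 - 24)/11 + (V_1 - 0)/24000 = 0
Collecting terms: 0.09095 × V_1 = 2.182  =>  V_1 = 23.99 V
Power in each resistor, P = (ΔV)²/R:
  P_R1 = (24 - 23.99)²/11 = 0.00001099 W
  P_R2 = (23.99 - 0)²/24000 = 0.02398 W
P_total = P_R1 + P_R2 = 0.02399 W

Final answer: 0.02399 W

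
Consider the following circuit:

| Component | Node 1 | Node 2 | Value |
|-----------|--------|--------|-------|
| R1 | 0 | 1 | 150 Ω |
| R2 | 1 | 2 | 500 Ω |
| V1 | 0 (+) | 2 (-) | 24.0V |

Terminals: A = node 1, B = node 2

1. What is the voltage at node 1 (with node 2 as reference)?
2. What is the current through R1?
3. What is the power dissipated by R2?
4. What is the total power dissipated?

Nodal analysis, taking node 2 as the 0 V reference.
Source V1 fixes V_0 = 24 V.
KCL at each unknown node (sum of currents leaving = 0; resistances in Ω):
  Node 1: (V_1 - 24)/150 + (V_1 - 0)/500 = 0
Collecting terms: 0.008667 × V_1 = 0.16  =>  V_1 = 18.46 V
Part 1:
  Read off the nodal solution: V_1 = 18.46 V
Part 2:
  I_R1 = (V_0 - V_1)/R1 = (24 - 18.46)/150 = 0.03692 A
  Magnitude: I_R1 = 0.03692 A
Part 3:
  I_R2 = (V_1 - V_2)/R2 = (18.46 - 0)/500 = 0.03692 A
  P_R2 = I_R2² × R2 = (0.03692)² × 500 = 0.6817 W
Part 4:
  Power in each resistor, P = (ΔV)²/R:
    P_R1 = (24 - 18.46)²/150 = 0.2045 W
    P_R2 = (18.46 - 0)²/500 = 0.6817 W
  P_total = P_R1 + P_R2 = 0.8862 W

Final answers:
1. V_1 = 18.46 V
2. I_R1 = 0.03692 A
3. P_R2 = 0.6817 W
4. P_total = 0.8862 W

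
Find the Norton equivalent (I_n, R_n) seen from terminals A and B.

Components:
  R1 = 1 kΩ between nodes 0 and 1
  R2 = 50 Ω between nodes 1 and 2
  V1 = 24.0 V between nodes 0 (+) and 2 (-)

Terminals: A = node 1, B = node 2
Find the Thévenin equivalent first; then I_n = V_th/R_th and R_n = R_th.
Step 1 — V_th is the open-circuit voltage V_A - V_B (nothing connected across the terminals).
Nodal analysis, taking node 2 as the 0 V reference.
Source V1 fixes V_0 = 24 V.
KCL at each unknown node (sum of currents leaving = 0; resistances in Ω):
  Node 1: (V_1 - 24)/1000 + (V_1 - 0)/50 = 0
Collecting terms: 0.021 × V_1 = 0.024  =>  V_1 = 1.143 V
V_th = V_1 - V_2 = 1.143 - 0 = 1.143 V
Step 2 — R_th: zero the source — replace V1 by a short circuit (node 2 merges into node 0) — and find the resistance seen between A (node 1) and B (node 0).
Reduce the network between node 1 (A) and node 0 (B) by series/parallel combination:
  Rp1 = R1 ‖ R2 (parallel, both between nodes 0 and 1) = 1/(1/1000 + 1/50) = 47.62 Ω
R_th = 47.62 Ω
I_n = V_th/R_th = 1.143/47.62 = 0.024 A, and R_n = R_th = 47.62 Ω

Final answer: I_n = 0.024 A, R_n = 47.62 Ω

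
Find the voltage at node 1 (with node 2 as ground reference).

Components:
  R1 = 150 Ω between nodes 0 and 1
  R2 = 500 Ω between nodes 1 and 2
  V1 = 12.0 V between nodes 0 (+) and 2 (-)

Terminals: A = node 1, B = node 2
Nodal analysis, taking node 2 as the 0 V reference.
Source V1 fixes V_0 = 12 V.
KCL at each unknown node (sum of currents leaving = 0; resistances in Ω):
  Node 1: (V_1 - 12)/150 + (V_1 - 0)/500 = 0
Collecting terms: 0.008667 × V_1 = 0.08  =>  V_1 = 9.231 V
The requested potential is V_1 = 9.231 V.

Final answer: V_1 = 9.231 V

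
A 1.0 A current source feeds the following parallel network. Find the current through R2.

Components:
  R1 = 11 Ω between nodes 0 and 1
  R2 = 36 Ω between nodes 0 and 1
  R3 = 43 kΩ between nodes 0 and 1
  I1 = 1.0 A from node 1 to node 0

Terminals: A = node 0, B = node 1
All resistors sit directly between nodes 0 and 1, so they are in parallel and share one voltage V; the full source current 1 A splits among them.
1/R_par = 1/11 + 1/36 + 1/43000 = 0.1187 S  =>  R_par = 8.424 Ω
V = I × R_par = 1 × 8.424 = 8.424 V
I_R2 = V/R2 = 8.424/36 = 0.234 A

Final answer: 0.234 A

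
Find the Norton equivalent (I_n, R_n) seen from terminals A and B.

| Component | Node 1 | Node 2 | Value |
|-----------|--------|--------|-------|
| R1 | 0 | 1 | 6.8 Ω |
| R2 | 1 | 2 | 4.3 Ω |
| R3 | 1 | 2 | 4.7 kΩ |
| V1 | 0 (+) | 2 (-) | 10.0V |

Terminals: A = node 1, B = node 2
Find the Thévenin equivalent first; then I_n = V_th/R_th and R_n = R_th.
Step 1 — V_th is the open-circuit voltage V_A - V_B (nothing connected across the terminals).
Nodal analysis, taking node 2 as the 0 V reference.
Source V1 fixes V_0 = 10 V.
KCL at each unknown node (sum of currents leaving = 0; resistances in Ω):
  Node 1: (V_1 - 10)/6.8 + (V_1 - 0)/4.3 + (V_1 - 0)/4700 = 0
Collecting terms: 0.3798 × V_1 = 1.471  =>  V_1 = 3.872 V
V_th = V_1 - V_2 = 3.872 - 0 = 3.872 V
Step 2 — R_th: zero the source — replace V1 by a short circuit (node 2 merges into node 0) — and find the resistance seen between A (node 1) and B (node 0).
Reduce the network between node 1 (A) and node 0 (B) by series/parallel combination:
  Rp1 = R1 ‖ R2 ‖ R3 (parallel, all between nodes 0 and 1) = 1/(1/6.8 + 1/4.3 + 1/4700) = 2.633 Ω
R_th = 2.633 Ω
I_n = V_th/R_th = 3.872/2.633 = 1.471 A, and R_n = R_th = 2.633 Ω

Final answer: I_n = 1.471 A, R_n = 2.633 Ω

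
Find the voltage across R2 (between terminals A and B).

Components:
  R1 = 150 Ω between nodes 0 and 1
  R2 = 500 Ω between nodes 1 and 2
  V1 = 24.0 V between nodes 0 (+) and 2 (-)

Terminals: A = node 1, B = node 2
R1 and R2 are in series across V1 (node 0 → node 1 → node 2), and the output A–B is taken across R2, so this is a voltage divider.
Series current: I = V1/(R1 + R2) = 24/(150 + 500) = 24/650 = 0.03692 A
V_R2 = I × R2 = V1 × R2/(R1 + R2) = 24 × 500/650 = 18.46 V

Final answer: 18.46 V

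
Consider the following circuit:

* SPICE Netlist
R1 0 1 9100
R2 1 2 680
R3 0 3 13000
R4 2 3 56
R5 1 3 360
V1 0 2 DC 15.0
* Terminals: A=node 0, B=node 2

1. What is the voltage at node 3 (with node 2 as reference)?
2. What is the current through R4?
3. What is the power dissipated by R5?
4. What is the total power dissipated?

Nodal analysis, taking node 2 as the 0 V reference.
Source V1 fixes V_0 = 15 V.
KCL at each unknown node (sum of currents leaving = 0; resistances in Ω):
  Node 1: (V_1 - 15)/9100 + (V_1 - 0)/680 + (V_1 - V_3)/360 = 0
  Node 3: (V_3 - 15)/13000 + (V_3 - 0)/56 + (V_3 - V_1)/360 = 0
Collecting terms (coefficients in siemens):
  0.004358·V_1 - 0.002778·V_3 = 0.001648
  0.02071·V_3 - 0.002778·V_1 = 0.001154
Determinant D = (0.004358)(0.02071) - (-0.002778)(-0.002778) = 0.00008255
V_1 = [(0.001648)(0.02071) - (-0.002778)(0.001154)]/D = 0.4524 V
V_3 = [(0.004358)(0.001154) - (0.001648)(-0.002778)]/D = 0.1164 V
Part 1:
  Read off the nodal solution: V_3 = 0.1164 V
Part 2:
  I_R4 = (V_2 - V_3)/R4 = (0 - 0.1164)/56 = -0.002078 A
  Magnitude: I_R4 = 0.002078 A
Part 3:
  I_R5 = (V_1 - V_3)/R5 = (0.4524 - 0.1164)/360 = 0.0009334 A
  P_R5 = I_R5² × R5 = (0.0009334)² × 360 = 0.0003136 W
Part 4:
  Power in each resistor, P = (ΔV)²/R:
    P_R1 = (15 - 0.4524)²/9100 = 0.02326 W
    P_R2 = (0.4524 - 0)²/680 = 0.000301 W
    P_R3 = (15 - 0.1164)²/13000 = 0.01704 W
    P_R4 = (0 - 0.1164)²/56 = 0.0002419 W
    P_R5 = (0.4524 - 0.1164)²/360 = 0.0003136 W
  P_total = P_R1 + P_R2 + P_R3 + P_R4 + P_R5 = 0.04115 W

Final answers:
1. V_3 = 0.1164 V
2. I_R4 = 0.002078 A
3. P_R5 = 0.0003136 W
4. P_total = 0.04115 W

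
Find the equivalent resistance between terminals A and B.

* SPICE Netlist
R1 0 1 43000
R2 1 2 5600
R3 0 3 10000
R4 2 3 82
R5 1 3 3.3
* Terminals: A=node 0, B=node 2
The network is not a plain series/parallel combination. Inject a 1 A test current into terminal A (node 0) and return it from terminal B (node 2); then R_eq = V_A / (1 A).
Nodal analysis, taking node 2 as the 0 V reference.
Current source I_test pushes 1 A into node 0 and draws it out of node 2.
KCL at each unknown node (sum of currents leaving = 0; resistances in Ω):
  Node 0: (V_0 - V_1)/43000 + (V_0 - V_3)/10000 - 1 = 0
  Node 1: (V_1 - V_0)/43000 + (V_1 - 0)/5600 + (V_1 - V_3)/3.3 = 0
  Node 3: (V_3 - V_0)/10000 + (V_3 - V_1)/3.3 + (V_3 - 0)/82 = 0
Collecting terms (coefficients in siemens):
  0.0001233·V_0 - 0.00002326·V_1 - 0.0001·V_3 = 1
  0.3032·V_1 - 0.00002326·V_0 - 0.303·V_3 = 0
  0.3153·V_3 - 0.0001·V_0 - 0.303·V_1 = 0
Solving these 3 simultaneous equations (Gaussian elimination) gives:
  V_0 = 8194 V, V_1 = 81.38 V, V_3 = 80.81 V
R_eq = V_0 / 1 A = 8194 Ω = 8.194 kΩ

Final answer: 8.194 kΩ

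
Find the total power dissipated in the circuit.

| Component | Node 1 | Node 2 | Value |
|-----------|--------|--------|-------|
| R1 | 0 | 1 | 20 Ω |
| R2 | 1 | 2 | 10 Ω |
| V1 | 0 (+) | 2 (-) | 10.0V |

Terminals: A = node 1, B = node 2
Nodal analysis, taking node 2 as the 0 V reference.
Source V1 fixes V_0 = 10 V.
KCL at each unknown node (sum of currents leaving = 0; resistances in Ω):
  Node 1: (V_1 - 10)/20 + (V_1 - 0)/10 = 0
Collecting terms: 0.15 × V_1 = 0.5  =>  V_1 = 3.333 V
Power in each resistor, P = (ΔV)²/R:
  P_R1 = (10 - 3.333)²/20 = 2.222 W
  P_R2 = (3.333 - 0)²/10 = 1.111 W
P_total = P_R1 + P_R2 = 3.333 W

Final answer: 3.333 W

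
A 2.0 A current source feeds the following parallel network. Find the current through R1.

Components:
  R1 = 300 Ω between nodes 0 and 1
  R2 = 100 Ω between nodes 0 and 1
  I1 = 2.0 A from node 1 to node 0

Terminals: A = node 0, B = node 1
All resistors sit directly between nodes 0 and 1, so they are in parallel and share one voltage V; the full source current 2 A splits among them.
1/R_par = 1/300 + 1/100 = 0.01333 S  =>  R_par = 75 Ω
V = I × R_par = 2 × 75 = 150 V
I_R1 = V/R1 = 150/300 = 0.5 A

Final answer: 0.5 A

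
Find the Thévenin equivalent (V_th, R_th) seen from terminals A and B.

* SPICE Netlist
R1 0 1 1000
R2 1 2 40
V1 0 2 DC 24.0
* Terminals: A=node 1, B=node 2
Step 1 — V_th is the open-circuit voltage V_A - V_B (nothing connected across the terminals).
Nodal analysis, taking node 2 as the 0 V reference.
Source V1 fixes V_0 = 24 V.
KCL at each unknown node (sum of currents leaving = 0; resistances in Ω):
  Node 1: (V_1 - 24)/1000 + (V_1 - 0)/40 = 0
Collecting terms: 0.026 × V_1 = 0.024  =>  V_1 = 0.9231 V
V_th = V_1 - V_2 = 0.9231 - 0 = 0.9231 V
Step 2 — R_th: zero the source — replace V1 by a short circuit (node 2 merges into node 0) — and find the resistance seen between A (node 1) and B (node 0).
Reduce the network between node 1 (A) and node 0 (B) by series/parallel combination:
  Rp1 = R1 ‖ R2 (parallel, both between nodes 0 and 1) = 1/(1/1000 + 1/40) = 38.46 Ω
R_th = 38.46 Ω

Final answer: V_th = 0.9231 V, R_th = 38.46 Ω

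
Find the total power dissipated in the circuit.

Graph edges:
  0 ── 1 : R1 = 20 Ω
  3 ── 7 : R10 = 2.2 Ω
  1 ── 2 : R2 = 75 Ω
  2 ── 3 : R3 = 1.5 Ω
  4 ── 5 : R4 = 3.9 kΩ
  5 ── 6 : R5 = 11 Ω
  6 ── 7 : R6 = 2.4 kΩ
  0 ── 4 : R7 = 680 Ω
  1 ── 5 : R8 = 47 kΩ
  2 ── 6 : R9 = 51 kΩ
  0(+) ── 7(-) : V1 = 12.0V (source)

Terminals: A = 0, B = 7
Nodal analysis, taking node 7 as the 0 V reference.
Source V1 fixes V_0 = 12 V.
KCL at each unknown node (sum of currents leaving = 0; resistances in Ω):
  Node 1: (V_1 - 12)/20 + (V_1 - V_2)/75 + (V_1 - V_5)/47000 = 0
  Node 2: (V_2 - V_1)/75 + (V_2 - V_3)/1.5 + (V_2 - V_6)/51000 = 0
  Node 3: (V_3 - V_2)/1.5 + (V_3 - 0)/2.2 = 0
  Node 4: (V_4 - V_5)/3900 + (V_4 - 12)/680 = 0
  Node 5: (V_5 - V_4)/3900 + (V_5 - V_6)/11 + (V_5 - V_1)/47000 = 0
  Node 6: (V_6 - V_5)/11 + (V_6 - 0)/2400 + (V_6 - V_2)/51000 = 0
Collecting terms (coefficients in siemens):
  0.06335·V_1 - 0.01333·V_2 - 0.00002128·V_5 = 0.6
  0.68·V_2 - 0.01333·V_1 - 0.6667·V_3 - 0.00001961·V_6 = 0
  1.121·V_3 - 0.6667·V_2 = 0
  0.001727·V_4 - 0.0002564·V_5 = 0.01765
  0.09119·V_5 - 0.00002128·V_1 - 0.0002564·V_4 - 0.09091·V_6 = 0
  0.09135·V_6 - 0.00001961·V_2 - 0.09091·V_5 = 0
Solving these 6 simultaneous equations (Gaussian elimination) gives:
  V_1 = 9.567 V, V_2 = 0.45 V, V_3 = 0.2676 V, V_4 = 10.84 V
  V_5 = 4.204 V, V_6 = 4.184 V
Power in each resistor, P = (ΔV)²/R:
  P_R1 = (12 - 9.567)²/20 = 0.2961 W
  P_R2 = (9.567 - 0.45)²/75 = 1.108 W
  P_R3 = (0.45 - 0.2676)²/1.5 = 0.02219 W
  P_R4 = (10.84 - 4.204)²/3900 = 0.0113 W
  P_R5 = (4.204 - 4.184)²/11 = 0.00003629 W
  P_R6 = (4.184 - 0)²/2400 = 0.007293 W
  P_R7 = (12 - 10.84)²/680 = 0.00197 W
  P_R8 = (9.567 - 4.204)²/47000 = 0.000612 W
  P_R9 = (0.45 - 4.184)²/51000 = 0.0002733 W
  P_R10 = (0.2676 - 0)²/2.2 = 0.03255 W
P_total = P_R1 + P_R2 + P_R3 + P_R4 + P_R5 + P_R6 + P_R7 + P_R8 + P_R9 + P_R10 = 1.48 W

Final answer: 1.48 W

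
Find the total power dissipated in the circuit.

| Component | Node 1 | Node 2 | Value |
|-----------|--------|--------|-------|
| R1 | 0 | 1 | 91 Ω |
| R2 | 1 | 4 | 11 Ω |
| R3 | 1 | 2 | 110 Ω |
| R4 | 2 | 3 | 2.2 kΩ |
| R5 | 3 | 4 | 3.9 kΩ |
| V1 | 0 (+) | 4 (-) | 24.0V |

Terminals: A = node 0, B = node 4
Nodal analysis, taking node 4 as the 0 V reference.
Source V1 fixes V_0 = 24 V.
KCL at each unknown node (sum of currents leaving = 0; resistances in Ω):
  Node 1: (V_1 - 24)/91 + (V_1 - 0)/11 + (V_1 - V_2)/110 = 0
  Node 2: (V_2 - V_1)/110 + (V_2 - V_3)/2200 = 0
  Node 3: (V_3 - V_2)/2200 + (V_3 - 0)/3900 = 0
Collecting terms (coefficients in siemens):
  0.111·V_1 - 0.009091·V_2 = 0.2637
  0.009545·V_2 - 0.009091·V_1 - 0.0004545·V_3 = 0
  0.000711·V_3 - 0.0004545·V_2 = 0
Solving these 3 simultaneous equations (Gaussian elimination) gives:
  V_1 = 2.584 V, V_2 = 2.538 V, V_3 = 1.623 V
Power in each resistor, P = (ΔV)²/R:
  P_R1 = (24 - 2.584)²/91 = 5.04 W
  P_R2 = (2.584 - 0)²/11 = 0.6071 W
  P_R3 = (2.584 - 2.538)²/110 = 0.00001905 W
  P_R4 = (2.538 - 1.623)²/2200 = 0.000381 W
  P_R5 = (1.623 - 0)²/3900 = 0.0006753 W
P_total = P_R1 + P_R2 + P_R3 + P_R4 + P_R5 = 5.648 W

Final answer: 5.648 W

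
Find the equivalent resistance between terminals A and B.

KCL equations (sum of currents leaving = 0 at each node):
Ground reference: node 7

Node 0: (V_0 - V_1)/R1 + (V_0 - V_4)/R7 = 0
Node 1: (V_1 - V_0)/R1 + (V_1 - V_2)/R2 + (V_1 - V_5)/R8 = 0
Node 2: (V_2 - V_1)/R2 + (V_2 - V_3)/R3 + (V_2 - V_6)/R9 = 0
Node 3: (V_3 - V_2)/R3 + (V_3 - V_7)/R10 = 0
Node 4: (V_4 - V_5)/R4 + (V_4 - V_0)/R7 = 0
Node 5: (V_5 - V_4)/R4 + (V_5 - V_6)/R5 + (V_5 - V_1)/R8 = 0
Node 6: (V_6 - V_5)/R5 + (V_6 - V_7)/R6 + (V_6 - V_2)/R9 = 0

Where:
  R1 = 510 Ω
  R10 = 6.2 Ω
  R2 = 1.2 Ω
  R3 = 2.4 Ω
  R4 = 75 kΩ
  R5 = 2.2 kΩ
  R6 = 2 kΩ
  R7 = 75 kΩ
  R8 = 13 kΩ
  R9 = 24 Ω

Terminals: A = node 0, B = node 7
The network is not a plain series/parallel combination. Inject a 1 A test current into terminal A (node 0) and return it from terminal B (node 7); then R_eq = V_A / (1 A).
Nodal analysis, taking node 7 as the 0 V reference.
Current source I_test pushes 1 A into node 0 and draws it out of node 7.
KCL at each unknown node (sum of currents leaving = 0; resistances in Ω):
  Node 0: (V_0 - V_1)/510 + (V_0 - V_4)/75000 - 1 = 0
  Node 1: (V_1 - V_0)/510 + (V_1 - V_2)/1.2 + (V_1 - V_5)/13000 = 0
  Node 2: (V_2 - V_1)/1.2 + (V_2 - V_3)/2.4 + (V_2 - V_6)/24 = 0
  Node 3: (V_3 - V_2)/2.4 + (V_3 - 0)/6.2 = 0
  Node 4: (V_4 - V_0)/75000 + (V_4 - V_5)/75000 = 0
  Node 5: (V_5 - V_1)/13000 + (V_5 - V_4)/75000 + (V_5 - V_6)/2200 = 0
  Node 6: (V_6 - V_2)/24 + (V_6 - V_5)/2200 + (V_6 - 0)/2000 = 0
Collecting terms (coefficients in siemens):
  0.001974·V_0 - 0.001961·V_1 - 0.00001333·V_4 = 1
  0.8354·V_1 - 0.001961·V_0 - 0.8333·V_2 - 0.00007692·V_5 = 0
  1.292·V_2 - 0.8333·V_1 - 0.4167·V_3 - 0.04167·V_6 = 0
  0.578·V_3 - 0.4167·V_2 = 0
  0.00002667·V_4 - 0.00001333·V_0 - 0.00001333·V_5 = 0
  0.0005448·V_5 - 0.00007692·V_1 - 0.00001333·V_4 - 0.0004545·V_6 = 0
  0.04262·V_6 - 0.04167·V_2 - 0.0004545·V_5 = 0
Solving these 7 simultaneous equations (Gaussian elimination) gives:
  V_0 = 518 V, V_1 = 9.76 V, V_2 = 8.563 V, V_3 = 6.174 V
  V_4 = 266.5 V, V_5 = 15.02 V, V_6 = 8.532 V
R_eq = V_0 / 1 A = 518 Ω

Final answer: 518 Ω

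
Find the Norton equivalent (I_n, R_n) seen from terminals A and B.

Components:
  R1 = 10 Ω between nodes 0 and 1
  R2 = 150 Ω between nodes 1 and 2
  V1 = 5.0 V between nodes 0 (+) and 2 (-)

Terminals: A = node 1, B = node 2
Find the Thévenin equivalent first; then I_n = V_th/R_th and R_n = R_th.
Step 1 — V_th is the open-circuit voltage V_A - V_B (nothing connected across the terminals).
Nodal analysis, taking node 2 as the 0 V reference.
Source V1 fixes V_0 = 5 V.
KCL at each unknown node (sum of currents leaving = 0; resistances in Ω):
  Node 1: (V_1 - 5)/10 + (V_1 - 0)/150 = 0
Collecting terms: 0.1067 × V_1 = 0.5  =>  V_1 = 4.688 V
V_th = V_1 - V_2 = 4.688 - 0 = 4.688 V
Step 2 — R_th: zero the source — replace V1 by a short circuit (node 2 merges into node 0) — and find the resistance seen between A (node 1) and B (node 0).
Reduce the network between node 1 (A) and node 0 (B) by series/parallel combination:
  Rp1 = R1 ‖ R2 (parallel, both between nodes 0 and 1) = 1/(1/10 + 1/150) = 9.375 Ω
R_th = 9.375 Ω
I_n = V_th/R_th = 4.688/9.375 = 0.5 A, and R_n = R_th = 9.375 Ω

Final answer: I_n = 0.5 A, R_n = 9.375 Ω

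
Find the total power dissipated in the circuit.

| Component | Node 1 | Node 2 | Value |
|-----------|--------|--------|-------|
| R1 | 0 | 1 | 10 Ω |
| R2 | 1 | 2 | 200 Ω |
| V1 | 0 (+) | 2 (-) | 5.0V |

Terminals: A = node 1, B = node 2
Nodal analysis, taking node 2 as the 0 V reference.
Source V1 fixes V_0 = 5 V.
KCL at each unknown node (sum of currents leaving = 0; resistances in Ω):
  Node 1: (V_1 - 5)/10 + (V_1 - 0)/200 = 0
Collecting terms: 0.105 × V_1 = 0.5  =>  V_1 = 4.762 V
Power in each resistor, P = (ΔV)²/R:
  P_R1 = (5 - 4.762)²/10 = 0.005669 W
  P_R2 = (4.762 - 0)²/200 = 0.1134 W
P_total = P_R1 + P_R2 = 0.119 W

Final answer: 0.119 W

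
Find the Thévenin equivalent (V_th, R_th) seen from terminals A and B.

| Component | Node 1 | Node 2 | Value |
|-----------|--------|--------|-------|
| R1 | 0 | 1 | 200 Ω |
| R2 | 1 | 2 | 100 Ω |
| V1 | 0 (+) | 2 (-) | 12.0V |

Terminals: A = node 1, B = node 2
Step 1 — V_th is the open-circuit voltage V_A - V_B (nothing connected across the terminals).
Nodal analysis, taking node 2 as the 0 V reference.
Source V1 fixes V_0 = 12 V.
KCL at each unknown node (sum of currents leaving = 0; resistances in Ω):
  Node 1: (V_1 - 12)/200 + (V_1 - 0)/100 = 0
Collecting terms: 0.015 × V_1 = 0.06  =>  V_1 = 4 V
V_th = V_1 - V_2 = 4 - 0 = 4 V
Step 2 — R_th: zero the source — replace V1 by a short circuit (node 2 merges into node 0) — and find the resistance seen between A (node 1) and B (node 0).
Reduce the network between node 1 (A) and node 0 (B) by series/parallel combination:
  Rp1 = R1 ‖ R2 (parallel, both between nodes 0 and 1) = 1/(1/200 + 1/100) = 66.67 Ω
R_th = 66.67 Ω

Final answer: V_th = 4 V, R_th = 66.67 Ω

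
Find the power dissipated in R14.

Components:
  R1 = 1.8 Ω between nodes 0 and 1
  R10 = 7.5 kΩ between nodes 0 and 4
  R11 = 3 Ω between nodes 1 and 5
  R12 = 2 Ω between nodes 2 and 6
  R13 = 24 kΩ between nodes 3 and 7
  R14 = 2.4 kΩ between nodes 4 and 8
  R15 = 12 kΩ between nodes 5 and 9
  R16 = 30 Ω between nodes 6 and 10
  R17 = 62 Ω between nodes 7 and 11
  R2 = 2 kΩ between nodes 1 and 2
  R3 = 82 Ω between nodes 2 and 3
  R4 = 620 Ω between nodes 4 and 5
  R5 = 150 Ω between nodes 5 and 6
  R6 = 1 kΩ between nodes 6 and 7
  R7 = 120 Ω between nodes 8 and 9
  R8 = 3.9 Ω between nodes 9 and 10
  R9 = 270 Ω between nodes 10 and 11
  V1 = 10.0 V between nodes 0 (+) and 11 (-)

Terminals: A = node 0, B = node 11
Nodal analysis, taking node 11 as the 0 V reference.
Source V1 fixes V_0 = 10 V.
KCL at each unknown node (sum of currents leaving = 0; resistances in Ω):
  Node 1: (V_1 - 10)/1.8 + (V_1 - V_2)/2000 + (V_1 - V_5)/3 = 0
  Node 2: (V_2 - V_1)/2000 + (V_2 - V_3)/82 + (V_2 - V_6)/2 = 0
  Node 3: (V_3 - V_2)/82 + (V_3 - V_7)/24000 = 0
  Node 4: (V_4 - V_5)/620 + (V_4 - 10)/7500 + (V_4 - V_8)/2400 = 0
  Node 5: (V_5 - V_4)/620 + (V_5 - V_6)/150 + (V_5 - V_1)/3 + (V_5 - V_9)/12000 = 0
  Node 6: (V_6 - V_5)/150 + (V_6 - V_7)/1000 + (V_6 - V_2)/2 + (V_6 - V_10)/30 = 0
  Node 7: (V_7 - V_6)/1000 + (V_7 - V_3)/24000 + (V_7 - 0)/62 = 0
  Node 8: (V_8 - V_9)/120 + (V_8 - V_4)/2400 = 0
  Node 9: (V_9 - V_8)/120 + (V_9 - V_10)/3.9 + (V_9 - V_5)/12000 = 0
  Node 10: (V_10 - V_9)/3.9 + (V_10 - 0)/270 + (V_10 - V_6)/30 = 0
Collecting terms (coefficients in siemens):
  0.8894·V_1 - 0.0005·V_2 - 0.3333·V_5 = 5.556
  0.5127·V_2 - 0.0005·V_1 - 0.0122·V_3 - 0.5·V_6 = 0
  0.01224·V_3 - 0.0122·V_2 - 0.00004167·V_7 = 0
  0.002163·V_4 - 0.001613·V_5 - 0.0004167·V_8 = 0.001333
  0.3417·V_5 - 0.3333·V_1 - 0.001613·V_4 - 0.006667·V_6 - 0.00008333·V_9 = 0
  0.541·V_6 - 0.5·V_2 - 0.006667·V_5 - 0.001·V_7 - 0.03333·V_10 = 0
  0.01717·V_7 - 0.00004167·V_3 - 0.001·V_6 = 0
  0.00875·V_8 - 0.0004167·V_4 - 0.008333·V_9 = 0
  0.2648·V_9 - 0.00008333·V_5 - 0.008333·V_8 - 0.2564·V_10 = 0
  0.2934·V_10 - 0.03333·V_6 - 0.2564·V_9 = 0
Solving these 10 simultaneous equations (Gaussian elimination) gives:
  V_1 = 9.951 V, V_2 = 6.304 V, V_3 = 6.284 V, V_4 = 9.114 V
  V_5 = 9.875 V, V_6 = 6.301 V, V_7 = 0.3822 V, V_8 = 5.885 V
  V_9 = 5.723 V, V_10 = 5.717 V
I_R14 = (V_4 - V_8)/R14 = (9.114 - 5.885)/2400 = 0.001345 A
P_R14 = I_R14² × R14 = (0.001345)² × 2400 = 0.004344 W

Final answer: 0.004344 W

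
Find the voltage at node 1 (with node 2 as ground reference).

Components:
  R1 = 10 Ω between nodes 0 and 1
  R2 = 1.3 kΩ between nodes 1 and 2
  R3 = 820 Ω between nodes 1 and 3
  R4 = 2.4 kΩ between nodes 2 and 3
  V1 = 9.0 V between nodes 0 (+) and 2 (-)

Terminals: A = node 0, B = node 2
Nodal analysis, taking node 2 as the 0 V reference.
Source V1 fixes V_0 = 9 V.
KCL at each unknown node (sum of currents leaving = 0; resistances in Ω):
  Node 1: (V_1 - 9)/10 + (V_1 - 0)/1300 + (V_1 - V_3)/820 = 0
  Node 3: (V_3 - V_1)/820 + (V_3 - 0)/2400 = 0
Collecting terms (coefficients in siemens):
  0.102·V_1 - 0.00122·V_3 = 0.9
  0.001636·V_3 - 0.00122·V_1 = 0
Determinant D = (0.102)(0.001636) - (-0.00122)(-0.00122) = 0.0001654
V_1 = [(0.9)(0.001636) - (-0.00122)(0)]/D = 8.904 V
V_3 = [(0.102)(0) - (0.9)(-0.00122)]/D = 6.636 V
The requested potential is V_1 = 8.904 V.

Final answer: V_1 = 8.904 V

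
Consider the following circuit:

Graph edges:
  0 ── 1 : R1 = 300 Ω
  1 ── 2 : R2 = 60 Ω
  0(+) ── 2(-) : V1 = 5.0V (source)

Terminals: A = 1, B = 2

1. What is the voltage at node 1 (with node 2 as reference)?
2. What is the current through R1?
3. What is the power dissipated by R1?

Nodal analysis, taking node 2 as the 0 V reference.
Source V1 fixes V_0 = 5 V.
KCL at each unknown node (sum of currents leaving = 0; resistances in Ω):
  Node 1: (V_1 - 5)/300 + (V_1 - 0)/60 = 0
Collecting terms: 0.02 × V_1 = 0.01667  =>  V_1 = 0.8333 V
Part 1:
  Read off the nodal solution: V_1 = 0.8333 V
Part 2:
  I_R1 = (V_0 - V_1)/R1 = (5 - 0.8333)/300 = 0.01389 A
  Magnitude: I_R1 = 0.01389 A
Part 3:
  I_R1 = (V_0 - V_1)/R1 = (5 - 0.8333)/300 = 0.01389 A
  P_R1 = I_R1² × R1 = (0.01389)² × 300 = 0.05787 W

Final answers:
1. V_1 = 0.8333 V
2. I_R1 = 0.01389 A
3. P_R1 = 0.05787 W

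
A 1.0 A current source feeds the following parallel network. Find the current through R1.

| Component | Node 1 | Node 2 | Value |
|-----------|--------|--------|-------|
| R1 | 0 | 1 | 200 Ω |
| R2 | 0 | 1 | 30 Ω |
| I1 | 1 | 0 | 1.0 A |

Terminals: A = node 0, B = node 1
All resistors sit directly between nodes 0 and 1, so they are in parallel and share one voltage V; the full source current 1 A splits among them.
1/R_par = 1/200 + 1/30 = 0.03833 S  =>  R_par = 26.09 Ω
V = I × R_par = 1 × 26.09 = 26.09 V
I_R1 = V/R1 = 26.09/200 = 0.1304 A

Final answer: 0.1304 A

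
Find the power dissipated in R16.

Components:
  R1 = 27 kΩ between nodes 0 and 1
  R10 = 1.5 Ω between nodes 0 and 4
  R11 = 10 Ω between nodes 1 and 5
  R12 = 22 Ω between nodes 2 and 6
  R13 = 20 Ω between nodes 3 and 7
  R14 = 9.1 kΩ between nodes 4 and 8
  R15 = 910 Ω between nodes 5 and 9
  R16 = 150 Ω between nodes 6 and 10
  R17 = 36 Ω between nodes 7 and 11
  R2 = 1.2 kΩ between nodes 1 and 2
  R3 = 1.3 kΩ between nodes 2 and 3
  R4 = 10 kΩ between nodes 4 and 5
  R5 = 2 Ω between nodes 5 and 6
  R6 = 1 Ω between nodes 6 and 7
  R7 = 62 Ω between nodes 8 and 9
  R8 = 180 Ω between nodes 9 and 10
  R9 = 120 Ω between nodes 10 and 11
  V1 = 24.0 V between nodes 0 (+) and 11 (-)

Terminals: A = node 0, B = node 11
Nodal analysis, taking node 11 as the 0 V reference.
Source V1 fixes V_0 = 24 V.
KCL at each unknown node (sum of currents leaving = 0; resistances in Ω):
  Node 1: (V_1 - 24)/27000 + (V_1 - V_2)/1200 + (V_1 - V_5)/10 = 0
  Node 2: (V_2 - V_1)/1200 + (V_2 - V_3)/1300 + (V_2 - V_6)/22 = 0
  Node 3: (V_3 - V_2)/1300 + (V_3 - V_7)/20 = 0
  Node 4: (V_4 - V_5)/10000 + (V_4 - 24)/1.5 + (V_4 - V_8)/9100 = 0
  Node 5: (V_5 - V_4)/10000 + (V_5 - V_6)/2 + (V_5 - V_1)/10 + (V_5 - V_9)/910 = 0
  Node 6: (V_6 - V_5)/2 + (V_6 - V_7)/1 + (V_6 - V_2)/22 + (V_6 - V_10)/150 = 0
  Node 7: (V_7 - V_6)/1 + (V_7 - V_3)/20 + (V_7 - 0)/36 = 0
  Node 8: (V_8 - V_9)/62 + (V_8 - V_4)/9100 = 0
  Node 9: (V_9 - V_8)/62 + (V_9 - V_10)/180 + (V_9 - V_5)/910 = 0
  Node 10: (V_10 - V_9)/180 + (V_10 - 0)/120 + (V_10 - V_6)/150 = 0
Collecting terms (coefficients in siemens):
  0.1009·V_1 - 0.0008333·V_2 - 0.1·V_5 = 0.0008889
  0.04706·V_2 - 0.0008333·V_1 - 0.0007692·V_3 - 0.04545·V_6 = 0
  0.05077·V_3 - 0.0007692·V_2 - 0.05·V_7 = 0
  0.6669·V_4 - 0.0001·V_5 - 0.0001099·V_8 = 16
  0.6012·V_5 - 0.1·V_1 - 0.0001·V_4 - 0.5·V_6 - 0.001099·V_9 = 0
  1.552·V_6 - 0.04545·V_2 - 0.5·V_5 - 1·V_7 - 0.006667·V_10 = 0
  1.078·V_7 - 0.05·V_3 - 1·V_6 = 0
  0.01624·V_8 - 0.0001099·V_4 - 0.01613·V_9 = 0
  0.02278·V_9 - 0.001099·V_5 - 0.01613·V_8 - 0.005556·V_10 = 0
  0.02056·V_10 - 0.006667·V_6 - 0.005556·V_9 = 0
Solving these 10 simultaneous equations (Gaussian elimination) gives:
  V_1 = 0.1678 V, V_2 = 0.1519 V, V_3 = 0.1476 V, V_4 = 23.99 V
  V_5 = 0.1591 V, V_6 = 0.1516 V, V_7 = 0.1476 V, V_8 = 0.7412 V
  V_9 = 0.5828 V, V_10 = 0.2067 V
I_R16 = (V_6 - V_10)/R16 = (0.1516 - 0.2067)/150 = -0.000367 A
P_R16 = I_R16² × R16 = (-0.000367)² × 150 = 0.0000202 W

Final answer: 2.02e-05 W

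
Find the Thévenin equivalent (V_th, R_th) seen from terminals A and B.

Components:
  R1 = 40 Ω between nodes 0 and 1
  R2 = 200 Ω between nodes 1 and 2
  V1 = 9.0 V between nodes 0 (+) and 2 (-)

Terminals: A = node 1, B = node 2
Step 1 — V_th is the open-circuit voltage V_A - V_B (nothing connected across the terminals).
Nodal analysis, taking node 2 as the 0 V reference.
Source V1 fixes V_0 = 9 V.
KCL at each unknown node (sum of currents leaving = 0; resistances in Ω):
  Node 1: (V_1 - 9)/40 + (V_1 - 0)/200 = 0
Collecting terms: 0.03 × V_1 = 0.225  =>  V_1 = 7.5 V
V_th = V_1 - V_2 = 7.5 - 0 = 7.5 V
Step 2 — R_th: zero the source — replace V1 by a short circuit (node 2 merges into node 0) — and find the resistance seen between A (node 1) and B (node 0).
Reduce the network between node 1 (A) and node 0 (B) by series/parallel combination:
  Rp1 = R1 ‖ R2 (parallel, both between nodes 0 and 1) = 1/(1/40 + 1/200) = 33.33 Ω
R_th = 33.33 Ω

Final answer: V_th = 7.5 V, R_th = 33.33 Ω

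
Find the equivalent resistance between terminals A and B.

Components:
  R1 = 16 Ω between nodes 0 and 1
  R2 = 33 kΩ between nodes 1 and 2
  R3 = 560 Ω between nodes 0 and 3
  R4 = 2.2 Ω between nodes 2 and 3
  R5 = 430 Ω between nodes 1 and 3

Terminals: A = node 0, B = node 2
The network is not a plain series/parallel combination. Inject a 1 A test current into terminal A (node 0) and return it from terminal B (node 2); then R_eq = V_A / (1 A).
Nodal analysis, taking node 2 as the 0 V reference.
Current source I_test pushes 1 A into node 0 and draws it out of node 2.
KCL at each unknown node (sum of currents leaving = 0; resistances in Ω):
  Node 0: (V_0 - V_1)/16 + (V_0 - V_3)/560 - 1 = 0
  Node 1: (V_1 - V_0)/16 + (V_1 - 0)/33000 + (V_1 - V_3)/430 = 0
  Node 3: (V_3 - V_0)/560 + (V_3 - V_1)/430 + (V_3 - 0)/2.2 = 0
Collecting terms (coefficients in siemens):
  0.06429·V_0 - 0.0625·V_1 - 0.001786·V_3 = 1
  0.06486·V_1 - 0.0625·V_0 - 0.002326·V_3 = 0
  0.4587·V_3 - 0.001786·V_0 - 0.002326·V_1 = 0
Solving these 3 simultaneous equations (Gaussian elimination) gives:
  V_0 = 248.7 V, V_1 = 239.8 V, V_3 = 2.184 V
R_eq = V_0 / 1 A = 248.7 Ω

Final answer: 248.7 Ω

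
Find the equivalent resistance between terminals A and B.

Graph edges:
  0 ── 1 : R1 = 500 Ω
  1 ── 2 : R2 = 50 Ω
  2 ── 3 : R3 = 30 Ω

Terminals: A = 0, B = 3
Reduce the network between node 0 (A) and node 3 (B) by series/parallel combination:
  Rs1 = R1 + R2 (series, joined only at node 1) = 500 + 50 = 550 Ω
  Rs2 = R3 + Rs1 (series, joined only at node 2) = 30 + 550 = 580 Ω
R_eq = 580 Ω

Final answer: 580 Ω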